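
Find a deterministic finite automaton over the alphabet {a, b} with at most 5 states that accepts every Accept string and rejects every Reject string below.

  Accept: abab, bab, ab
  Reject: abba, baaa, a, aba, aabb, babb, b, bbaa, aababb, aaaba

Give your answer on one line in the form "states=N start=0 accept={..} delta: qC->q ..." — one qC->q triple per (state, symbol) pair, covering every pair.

states=3 start=0 accept={2} delta: 0a->1 0b->0 1a->0 1b->2 2a->1 2b->0

Grow the machine one transition at a time. Run the examples from 0; the earliest place one falls off (shortest prefix, ties alphabetical) gets sent to the lowest-numbered state that keeps every Accept/Reject pair distinguishable — a pair clashes when both reach the same state with identical unread suffix — and to a fresh state only if none does.
a: 0a undefined. 0a->0: no, ab/b meet in 0 with "b" left. Open state 1: 0a->1.
b: 0b undefined. 0b->0: ok.
aa: 1a undefined. 1a->0: ok.
ab: 1b undefined. 1b->0: no, abab/aabb meet in 0. 1b->1: no, abab/abba meet in 0. Open state 2: 1b->2.
aba: 2a undefined. 2a->0: no, abab/aba meet in 0. 2a->1: ok.
abb: 2b undefined. 2b->0: ok.
All examples now run through 3 states with every (state, symbol) defined. Accept strings end in {2}, Reject strings end in {0,1}; accept={2}.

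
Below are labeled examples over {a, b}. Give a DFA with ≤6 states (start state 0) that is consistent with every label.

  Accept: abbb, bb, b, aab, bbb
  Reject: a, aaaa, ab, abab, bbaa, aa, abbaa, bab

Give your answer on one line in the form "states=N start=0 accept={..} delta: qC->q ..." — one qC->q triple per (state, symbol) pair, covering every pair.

Grow the machine one transition at a time. Run the examples from 0; the earliest place one falls off (shortest prefix, ties alphabetical) gets sent to the lowest-numbered state that keeps every Accept/Reject pair distinguishable — a pair clashes when both reach the same state with identical unread suffix — and to a fresh state only if none does.
a: 0a undefined. 0a->0: no, b/ab meet in 0 with "b" left. Open state 1: 0a->1.
b: 0b undefined. 0b->0: ok.
aa: 1a undefined. 1a->0: no, bb/aaaa meet in 0. 1a->1: no, aab/ab meet in 1 with "b" left. Open state 2: 1a->2.
ab: 1b undefined. 1b->0: no, abbb/ab meet in 0. 1b->1: no, abbb/a meet in 1. 1b->2: ok.
aaa: 2a undefined. 2a->0: no, bb/abab meet in 0. 2a->1: ok.
aab: 2b undefined. 2b->0: ok.
All examples now run through 3 states with every (state, symbol) defined. Accept strings end in {0}, Reject strings end in {1,2}; accept={0}.

states=3 start=0 accept={0} delta: 0a->1 0b->0 1a->2 1b->2 2a->1 2b->0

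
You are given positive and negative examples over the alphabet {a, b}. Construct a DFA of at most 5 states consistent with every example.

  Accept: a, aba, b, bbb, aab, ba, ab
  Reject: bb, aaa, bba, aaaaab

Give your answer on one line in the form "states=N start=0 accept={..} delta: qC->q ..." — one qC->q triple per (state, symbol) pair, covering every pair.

Fold the examples into a partial DFA from state 0: repeatedly fix the first undefined (state, symbol) met by the shortest-then-alphabetical prefix, trying targets in increasing order and rejecting any under which an Accept and a Reject string meet in one state with the same remainder; add a state when all current targets are rejected. Accepting states are where Accept strings end.
a: 0a undefined. 0a->0: no, a/aaa meet in 0. Open state 1: 0a->1.
b: 0b undefined. 0b->0: no, a/bba meet in 1. 0b->1: no, aba/bba meet in 1 with "ba" left. Open state 2: 0b->2.
aa: 1a undefined. 1a->0: no, a/aaa meet in 1. 1a->1: no, a/aaa meet in 1. 1a->2: no, aab/bb meet in 2 with "b" left. Open state 3: 1a->3.
ab: 1b undefined. 1b->0: ok.
ba: 2a undefined. 2a->0: ok.
bb: 2b undefined. 2b->0: no, a/bba meet in 1. 2b->1: no, a/bb meet in 1. 2b->2: no, b/bb meet in 2. 2b->3: ok.
aaa: 3a undefined. 3a->0: no, bbb/aaaaab meet in 3 with "b" left. 3a->1: no, a/aaa meet in 1. 3a->2: no, b/aaa meet in 2. 3a->3: no, bbb/aaaaab meet in 3 with "b" left. Open state 4: 3a->4.
aab: 3b undefined. 3b->0: ok.
aaaa: 4a undefined. 4a->0: no, bbb/aaaaab meet in 0. 4a->1: no, bbb/aaaaab meet in 0. 4a->2: no, b/aaaaab meet in 2. 4a->3: ok.
aaaaab: 4b undefined. 4b->0: no, bbb/aaaaab meet in 0. 4b->1: no, a/aaaaab meet in 1. 4b->2: no, b/aaaaab meet in 2. 4b->3: ok.
All examples now run through 5 states with every (state, symbol) defined. Accept strings end in {0,1,2}, Reject strings end in {3,4}; accept={0,1,2}.

states=5 start=0 accept={0,1,2} delta: 0a->1 0b->2 1a->3 1b->0 2a->0 2b->3 3a->4 3b->0 4a->3 4b->3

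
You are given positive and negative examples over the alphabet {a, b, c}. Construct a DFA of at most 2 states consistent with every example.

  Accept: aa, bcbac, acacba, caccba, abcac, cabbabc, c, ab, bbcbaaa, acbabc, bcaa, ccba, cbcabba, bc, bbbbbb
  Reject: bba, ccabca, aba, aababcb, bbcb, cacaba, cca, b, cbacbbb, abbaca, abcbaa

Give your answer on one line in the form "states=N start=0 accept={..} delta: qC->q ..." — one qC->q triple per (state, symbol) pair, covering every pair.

Grow the machine one transition at a time. Run the examples from 0; the earliest place one falls off (shortest prefix, ties alphabetical) gets sent to the lowest-numbered state that keeps every Accept/Reject pair distinguishable — a pair clashes when both reach the same state with identical unread suffix — and to a fresh state only if none does.
a: 0a undefined. 0a->0: no, ab/b meet in 0 with "b" left. Open state 1: 0a->1.
b: 0b undefined. 0b->0: no, bbbbbb/b meet in 0. 0b->1: ok.
c: 0c undefined. 0c->0: ok.
aa: 1a undefined. 1a->0: ok.
ab: 1b undefined. 1b->0: ok.
ac: 1c undefined. 1c->0: ok.
All examples now run through 2 states with every (state, symbol) defined. Accept strings end in {0}, Reject strings end in {1}; accept={0}.

states=2 start=0 accept={0} delta: 0a->1 0b->1 0c->0 1a->0 1b->0 1c->0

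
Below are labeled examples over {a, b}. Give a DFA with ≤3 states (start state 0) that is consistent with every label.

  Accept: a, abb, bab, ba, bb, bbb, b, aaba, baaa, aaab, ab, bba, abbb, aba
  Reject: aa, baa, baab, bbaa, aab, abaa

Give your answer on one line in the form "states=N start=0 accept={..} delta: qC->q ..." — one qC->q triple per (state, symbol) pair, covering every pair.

states=3 start=0 accept={0,1} delta: 0a->1 0b->0 1a->2 1b->0 2a->0 2b->2

Fold the examples into a partial DFA from state 0: repeatedly fix the first undefined (state, symbol) met by the shortest-then-alphabetical prefix, trying targets in increasing order and rejecting any under which an Accept and a Reject string meet in one state with the same remainder; add a state when all current targets are rejected. Accepting states are where Accept strings end.
a: 0a undefined. 0a->0: no, a/aa meet in 0. Open state 1: 0a->1.
b: 0b undefined. 0b->0: ok.
aa: 1a undefined. 1a->0: no, bb/aa meet in 0. 1a->1: no, a/aa meet in 1. Open state 2: 1a->2.
ab: 1b undefined. 1b->0: ok.
aaa: 2a undefined. 2a->0: ok.
aab: 2b undefined. 2b->0: no, abb/baab meet in 0. 2b->1: no, a/baab meet in 1. 2b->2: ok.
All examples now run through 3 states with every (state, symbol) defined. Accept strings end in {0,1}, Reject strings end in {2}; accept={0,1}.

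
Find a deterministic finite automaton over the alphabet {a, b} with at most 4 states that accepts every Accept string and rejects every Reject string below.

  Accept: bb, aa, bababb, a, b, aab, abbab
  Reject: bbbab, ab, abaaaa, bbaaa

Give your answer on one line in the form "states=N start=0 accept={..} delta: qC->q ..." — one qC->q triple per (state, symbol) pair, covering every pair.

Fold the examples into a partial DFA from state 0: repeatedly fix the first undefined (state, symbol) met by the shortest-then-alphabetical prefix, trying targets in increasing order and rejecting any under which an Accept and a Reject string meet in one state with the same remainder; add a state when all current targets are rejected. Accepting states are where Accept strings end.
a: 0a undefined. 0a->0: no, b/ab meet in 0 with "b" left. Open state 1: 0a->1.
b: 0b undefined. 0b->0: ok.
aa: 1a undefined. 1a->0: no, a/bbaaa meet in 1. 1a->1: no, aa/bbaaa meet in 1. Open state 2: 1a->2.
ab: 1b undefined. 1b->0: no, bb/bbbab meet in 0. 1b->1: no, a/bbbab meet in 1. 1b->2: no, aa/bbbab meet in 2. Open state 3: 1b->3.
aab: 2b undefined. 2b->0: ok.
aba: 3a undefined. 3a->0: ok.
abb: 3b undefined. 3b->0: no, abbab/bbbab meet in 3. 3b->1: ok.
bbaaa: 2a undefined. 2a->0: no, bb/abaaaa meet in 0. 2a->1: no, a/abaaaa meet in 1. 2a->2: no, aa/abaaaa meet in 2. 2a->3: ok.
All examples now run through 4 states with every (state, symbol) defined. Accept strings end in {0,1,2}, Reject strings end in {3}; accept={0,1,2}.

states=4 start=0 accept={0,1,2} delta: 0a->1 0b->0 1a->2 1b->3 2a->3 2b->0 3a->0 3b->1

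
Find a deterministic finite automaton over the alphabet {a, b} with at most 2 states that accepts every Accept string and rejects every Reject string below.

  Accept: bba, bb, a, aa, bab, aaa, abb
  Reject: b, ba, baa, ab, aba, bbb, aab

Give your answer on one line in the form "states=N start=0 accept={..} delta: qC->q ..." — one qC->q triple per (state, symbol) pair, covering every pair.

states=2 start=0 accept={0} delta: 0a->0 0b->1 1a->1 1b->0

Grow the machine one transition at a time. Run the examples from 0; the earliest place one falls off (shortest prefix, ties alphabetical) gets sent to the lowest-numbered state that keeps every Accept/Reject pair distinguishable — a pair clashes when both reach the same state with identical unread suffix — and to a fresh state only if none does.
a: 0a undefined. 0a->0: ok.
b: 0b undefined. 0b->0: no, bba/b meet in 0. Open state 1: 0b->1.
ba: 1a undefined. 1a->0: no, a/ba meet in 0. 1a->1: ok.
bb: 1b undefined. 1b->0: ok.
All examples now run through 2 states with every (state, symbol) defined. Accept strings end in {0}, Reject strings end in {1}; accept={0}.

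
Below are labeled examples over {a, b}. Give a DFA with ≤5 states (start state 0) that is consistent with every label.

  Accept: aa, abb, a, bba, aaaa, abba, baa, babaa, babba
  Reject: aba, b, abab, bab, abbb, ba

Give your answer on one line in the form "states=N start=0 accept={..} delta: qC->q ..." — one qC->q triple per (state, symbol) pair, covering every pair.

states=3 start=0 accept={0} delta: 0a->0 0b->1 1a->2 1b->0 2a->0 2b->1

State merging on the prefix tree: take the shortest (then alphabetical) example prefix whose next move is undefined and point that move at state 0, else 1, else 2, ...; a target is out if some Accept/Reject pair would then sit in one state with the same input left (inseparable). If every existing state is out, open a new one.
a: 0a undefined. 0a->0: ok.
b: 0b undefined. 0b->0: no, aa/aba meet in 0. Open state 1: 0b->1.
ba: 1a undefined. 1a->0: no, aa/aba meet in 0. 1a->1: no, abb/abab meet in 1 with "b" left. Open state 2: 1a->2.
bb: 1b undefined. 1b->0: ok.
baa: 2a undefined. 2a->0: ok.
bab: 2b undefined. 2b->0: no, aa/abab meet in 0. 2b->1: ok.
All examples now run through 3 states with every (state, symbol) defined. Accept strings end in {0}, Reject strings end in {1,2}; accept={0}.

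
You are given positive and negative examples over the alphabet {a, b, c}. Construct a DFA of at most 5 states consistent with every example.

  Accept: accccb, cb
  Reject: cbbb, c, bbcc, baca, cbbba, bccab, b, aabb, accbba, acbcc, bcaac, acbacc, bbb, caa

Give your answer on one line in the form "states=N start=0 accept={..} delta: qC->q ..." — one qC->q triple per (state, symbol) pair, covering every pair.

State merging on the prefix tree: take the shortest (then alphabetical) example prefix whose next move is undefined and point that move at state 0, else 1, else 2, ...; a target is out if some Accept/Reject pair would then sit in one state with the same input left (inseparable). If every existing state is out, open a new one.
a: 0a undefined. 0a->0: ok.
b: 0b undefined. 0b->0: ok.
c: 0c undefined. 0c->0: no, accccb/cbbb meet in 0. Open state 1: 0c->1.
ca: 1a undefined. 1a->0: ok.
cb: 1b undefined. 1b->0: no, cb/cbbb meet in 0. 1b->1: no, cb/cbbb meet in 1. Open state 2: 1b->2.
acc: 1c undefined. 1c->0: no, accccb/bbcc meet in 0. 1c->1: ok.
cbb: 2b undefined. 2b->0: ok.
acba: 2a undefined. 2a->0: ok.
acbc: 2c undefined. 2c->0: ok.
All examples now run through 3 states with every (state, symbol) defined. Accept strings end in {2}, Reject strings end in {0,1}; accept={2}.

states=3 start=0 accept={2} delta: 0a->0 0b->0 0c->1 1a->0 1b->2 1c->1 2a->0 2b->0 2c->0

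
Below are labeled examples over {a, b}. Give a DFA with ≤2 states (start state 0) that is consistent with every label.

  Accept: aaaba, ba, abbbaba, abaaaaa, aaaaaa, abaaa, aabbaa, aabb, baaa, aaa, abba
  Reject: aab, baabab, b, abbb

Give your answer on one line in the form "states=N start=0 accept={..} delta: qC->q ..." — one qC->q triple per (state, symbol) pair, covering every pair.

states=2 start=0 accept={0} delta: 0a->0 0b->1 1a->0 1b->0

Fold the examples into a partial DFA from state 0: repeatedly fix the first undefined (state, symbol) met by the shortest-then-alphabetical prefix, trying targets in increasing order and rejecting any under which an Accept and a Reject string meet in one state with the same remainder; add a state when all current targets are rejected. Accepting states are where Accept strings end.
a: 0a undefined. 0a->0: ok.
b: 0b undefined. 0b->0: no, aaaba/aab meet in 0. Open state 1: 0b->1.
ba: 1a undefined. 1a->0: ok.
abb: 1b undefined. 1b->0: ok.
All examples now run through 2 states with every (state, symbol) defined. Accept strings end in {0}, Reject strings end in {1}; accept={0}.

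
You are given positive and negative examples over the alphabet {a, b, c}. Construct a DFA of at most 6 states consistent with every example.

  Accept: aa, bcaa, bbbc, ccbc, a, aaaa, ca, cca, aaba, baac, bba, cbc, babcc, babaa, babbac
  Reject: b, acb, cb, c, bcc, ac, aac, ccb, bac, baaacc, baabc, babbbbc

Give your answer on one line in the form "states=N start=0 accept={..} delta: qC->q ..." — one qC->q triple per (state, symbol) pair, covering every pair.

Grow the machine one transition at a time. Run the examples from 0; the earliest place one falls off (shortest prefix, ties alphabetical) gets sent to the lowest-numbered state that keeps every Accept/Reject pair distinguishable — a pair clashes when both reach the same state with identical unread suffix — and to a fresh state only if none does.
a: 0a undefined. 0a->0: ok.
b: 0b undefined. 0b->0: no, aa/b meet in 0. Open state 1: 0b->1.
c: 0c undefined. 0c->0: no, aa/c meet in 0. 0c->1: ok.
ba: 1a undefined. 1a->0: no, baac/b meet in 1. 1a->1: no, ca/b meet in 1. Open state 2: 1a->2.
bb: 1b undefined. 1b->0: no, aa/acb meet in 0. 1b->1: ok.
bc: 1c undefined. 1c->0: ok.
baa: 2a undefined. 2a->0: no, aa/baaacc meet in 0. 2a->1: no, aa/baabc meet in 0. 2a->2: no, baac/bac meet in 2 with "c" left. Open state 3: 2a->3.
bab: 2b undefined. 2b->0: no, aa/babbbbc meet in 0. 2b->1: no, aa/babbbbc meet in 0. 2b->2: ok.
bac: 2c undefined. 2c->0: no, aa/bac meet in 0. 2c->1: ok.
baaa: 3a undefined. 3a->0: no, aa/baaacc meet in 0. 3a->1: no, babaa/b meet in 1. 3a->2: no, aa/baaacc meet in 0. 3a->3: ok.
baab: 3b undefined. 3b->0: ok.
baac: 3c undefined. 3c->0: ok.
All examples now run through 4 states with every (state, symbol) defined. Accept strings end in {0,2,3}, Reject strings end in {1}; accept={0,2,3}.

states=4 start=0 accept={0,2,3} delta: 0a->0 0b->1 0c->1 1a->2 1b->1 1c->0 2a->3 2b->2 2c->1 3a->3 3b->0 3c->0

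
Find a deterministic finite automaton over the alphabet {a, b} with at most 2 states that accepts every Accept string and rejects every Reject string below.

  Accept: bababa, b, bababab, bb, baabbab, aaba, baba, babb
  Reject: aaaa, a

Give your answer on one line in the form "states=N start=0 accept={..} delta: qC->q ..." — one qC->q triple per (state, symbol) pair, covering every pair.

states=2 start=0 accept={1} delta: 0a->0 0b->1 1a->1 1b->1

Grow the machine one transition at a time. Run the examples from 0; the earliest place one falls off (shortest prefix, ties alphabetical) gets sent to the lowest-numbered state that keeps every Accept/Reject pair distinguishable — a pair clashes when both reach the same state with identical unread suffix — and to a fresh state only if none does.
a: 0a undefined. 0a->0: ok.
b: 0b undefined. 0b->0: no, bababa/aaaa meet in 0. Open state 1: 0b->1.
ba: 1a undefined. 1a->0: no, bababa/aaaa meet in 0. 1a->1: ok.
bb: 1b undefined. 1b->0: no, bababab/aaaa meet in 0. 1b->1: ok.
All examples now run through 2 states with every (state, symbol) defined. Accept strings end in {1}, Reject strings end in {0}; accept={1}.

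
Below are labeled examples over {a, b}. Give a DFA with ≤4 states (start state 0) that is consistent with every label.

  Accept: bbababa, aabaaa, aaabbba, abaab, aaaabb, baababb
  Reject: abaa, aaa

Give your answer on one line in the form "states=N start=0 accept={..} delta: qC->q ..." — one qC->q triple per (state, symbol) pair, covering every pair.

State merging on the prefix tree: take the shortest (then alphabetical) example prefix whose next move is undefined and point that move at state 0, else 1, else 2, ...; a target is out if some Accept/Reject pair would then sit in one state with the same input left (inseparable). If every existing state is out, open a new one.
a: 0a undefined. 0a->0: ok.
b: 0b undefined. 0b->0: no, bbababa/abaa meet in 0. Open state 1: 0b->1.
ba: 1a undefined. 1a->0: no, aabaaa/abaa meet in 0. 1a->1: no, aabaaa/abaa meet in 1. Open state 2: 1a->2.
bb: 1b undefined. 1b->0: no, aaaabb/aaa meet in 0. 1b->1: ok.
baa: 2a undefined. 2a->0: no, aabaaa/abaa meet in 0. 2a->1: no, abaab/abaa meet in 1. 2a->2: no, aabaaa/abaa meet in 2. Open state 3: 2a->3.
baab: 3b undefined. 3b->0: no, abaab/aaa meet in 0. 3b->1: ok.
bbab: 2b undefined. 2b->0: ok.
aabaaa: 3a undefined. 3a->0: no, aabaaa/aaa meet in 0. 3a->1: ok.
All examples now run through 4 states with every (state, symbol) defined. Accept strings end in {1,2}, Reject strings end in {0,3}; accept={1,2}.

states=4 start=0 accept={1,2} delta: 0a->0 0b->1 1a->2 1b->1 2a->3 2b->0 3a->1 3b->1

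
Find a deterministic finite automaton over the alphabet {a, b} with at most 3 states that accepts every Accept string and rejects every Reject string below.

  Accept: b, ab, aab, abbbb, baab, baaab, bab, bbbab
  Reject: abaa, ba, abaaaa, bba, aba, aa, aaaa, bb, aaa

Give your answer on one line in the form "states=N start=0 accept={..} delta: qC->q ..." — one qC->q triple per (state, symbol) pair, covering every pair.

states=3 start=0 accept={1} delta: 0a->0 0b->1 1a->0 1b->2 2a->0 2b->0

Grow the machine one transition at a time. Run the examples from 0; the earliest place one falls off (shortest prefix, ties alphabetical) gets sent to the lowest-numbered state that keeps every Accept/Reject pair distinguishable — a pair clashes when both reach the same state with identical unread suffix — and to a fresh state only if none does.
a: 0a undefined. 0a->0: ok.
b: 0b undefined. 0b->0: no, b/abaa meet in 0. Open state 1: 0b->1.
ba: 1a undefined. 1a->0: ok.
bb: 1b undefined. 1b->0: no, abbbb/abaa meet in 0. 1b->1: no, b/bb meet in 1. Open state 2: 1b->2.
bba: 2a undefined. 2a->0: ok.
bbb: 2b undefined. 2b->0: ok.
All examples now run through 3 states with every (state, symbol) defined. Accept strings end in {1}, Reject strings end in {0,2}; accept={1}.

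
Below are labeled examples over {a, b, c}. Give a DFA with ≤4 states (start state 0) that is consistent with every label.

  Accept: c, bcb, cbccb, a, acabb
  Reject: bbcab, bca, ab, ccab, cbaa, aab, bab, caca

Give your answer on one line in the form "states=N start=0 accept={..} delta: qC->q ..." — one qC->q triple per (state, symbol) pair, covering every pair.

Grow the machine one transition at a time. Run the examples from 0; the earliest place one falls off (shortest prefix, ties alphabetical) gets sent to the lowest-numbered state that keeps every Accept/Reject pair distinguishable — a pair clashes when both reach the same state with identical unread suffix — and to a fresh state only if none does.
a: 0a undefined. 0a->0: ok.
b: 0b undefined. 0b->0: no, a/ab meet in 0. Open state 1: 0b->1.
c: 0c undefined. 0c->0: no, c/caca meet in 0. 0c->1: no, c/ab meet in 1. Open state 2: 0c->2.
ba: 1a undefined. 1a->0: ok.
bb: 1b undefined. 1b->0: ok.
bc: 1c undefined. 1c->0: no, bcb/ab meet in 1. 1c->1: no, bcb/bca meet in 0. 1c->2: ok.
ca: 2a undefined. 2a->0: no, a/bca meet in 0. 2a->1: no, a/bbcab meet in 0. 2a->2: no, c/bca meet in 2. Open state 3: 2a->3.
cb: 2b undefined. 2b->0: no, bcb/cbaa meet in 0. 2b->1: no, bcb/ab meet in 1. 2b->2: ok.
cc: 2c undefined. 2c->0: ok.
cac: 3c undefined. 3c->0: no, a/caca meet in 0. 3c->1: no, a/caca meet in 0. 3c->2: ok.
acab: 3b undefined. 3b->0: no, a/bbcab meet in 0. 3b->1: ok.
cbaa: 3a undefined. 3a->0: no, a/cbaa meet in 0. 3a->1: ok.
All examples now run through 4 states with every (state, symbol) defined. Accept strings end in {0,2}, Reject strings end in {1,3}; accept={0,2}.

states=4 start=0 accept={0,2} delta: 0a->0 0b->1 0c->2 1a->0 1b->0 1c->2 2a->3 2b->2 2c->0 3a->1 3b->1 3c->2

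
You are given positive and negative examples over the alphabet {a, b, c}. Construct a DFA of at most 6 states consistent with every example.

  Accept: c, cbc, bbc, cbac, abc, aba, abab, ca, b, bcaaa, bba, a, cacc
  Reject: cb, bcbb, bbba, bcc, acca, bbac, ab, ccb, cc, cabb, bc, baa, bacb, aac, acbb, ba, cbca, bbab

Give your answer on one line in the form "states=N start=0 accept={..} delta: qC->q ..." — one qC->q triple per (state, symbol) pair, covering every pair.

State merging on the prefix tree: take the shortest (then alphabetical) example prefix whose next move is undefined and point that move at state 0, else 1, else 2, ...; a target is out if some Accept/Reject pair would then sit in one state with the same input left (inseparable). If every existing state is out, open a new one.
a: 0a undefined. 0a->0: no, c/aac meet in 0 with "c" left. Open state 1: 0a->1.
b: 0b undefined. 0b->0: no, c/bc meet in 0 with "c" left. 0b->1: no, abab/bbab meet in 1 with "bab" left. Open state 2: 0b->2.
c: 0c undefined. 0c->0: no, c/cc meet in 0. 0c->1: ok.
aa: 1a undefined. 1a->0: no, c/aac meet in 1. 1a->1: ok.
ab: 1b undefined. 1b->0: no, c/cbca meet in 1. 1b->1: no, c/cb meet in 1. 1b->2: no, cbc/bc meet in 2 with "c" left. Open state 3: 1b->3.
ac: 1c undefined. 1c->0: no, c/acca meet in 1. 1c->1: no, c/acca meet in 1. 1c->2: no, b/cc meet in 2. 1c->3: ok.
ba: 2a undefined. 2a->0: no, c/baa meet in 1. 2a->1: no, c/baa meet in 1. 2a->2: no, b/baa meet in 2. 2a->3: no, aba/baa meet in 3 with "a" left. Open state 4: 2a->4.
bb: 2b undefined. 2b->0: ok.
bc: 2c undefined. 2c->0: no, c/bcc meet in 1. 2c->1: no, c/bc meet in 1. 2c->2: no, b/bcbb meet in 2. 2c->3: no, cbc/bcc meet in 3 with "c" left. 2c->4: ok.
aba: 3a undefined. 3a->0: ok.
abc: 3c undefined. 3c->0: no, c/acca meet in 1. 3c->1: no, c/acca meet in 1. 3c->2: ok.
acb: 3b undefined. 3b->0: no, cbc/acbb meet in 2. 3b->1: no, c/ccb meet in 1. 3b->2: no, cbc/ccb meet in 2. 3b->3: ok.
baa: 4a undefined. 4a->0: no, aba/baa meet in 0. 4a->1: no, c/baa meet in 1. 4a->2: no, cbc/baa meet in 2. 4a->3: ok.
bac: 4c undefined. 4c->0: no, cbc/bacb meet in 2. 4c->1: no, c/bcc meet in 1. 4c->2: no, cbc/bcc meet in 2. 4c->3: ok.
bcb: 4b undefined. 4b->0: no, cbc/bcbb meet in 2. 4b->1: ok.
All examples now run through 5 states with every (state, symbol) defined. Accept strings end in {0,1,2}, Reject strings end in {3,4}; accept={0,1,2}.

states=5 start=0 accept={0,1,2} delta: 0a->1 0b->2 0c->1 1a->1 1b->3 1c->3 2a->4 2b->0 2c->4 3a->0 3b->3 3c->2 4a->3 4b->1 4c->3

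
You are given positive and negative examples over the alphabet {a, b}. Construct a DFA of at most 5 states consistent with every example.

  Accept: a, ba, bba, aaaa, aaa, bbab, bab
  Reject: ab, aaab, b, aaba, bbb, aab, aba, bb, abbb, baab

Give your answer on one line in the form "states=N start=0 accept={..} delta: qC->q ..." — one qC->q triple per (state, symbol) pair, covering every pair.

states=5 start=0 accept={1,4} delta: 0a->1 0b->2 1a->1 1b->3 2a->4 2b->2 3a->0 3b->0 4a->0 4b->1

State merging on the prefix tree: take the shortest (then alphabetical) example prefix whose next move is undefined and point that move at state 0, else 1, else 2, ...; a target is out if some Accept/Reject pair would then sit in one state with the same input left (inseparable). If every existing state is out, open a new one.
a: 0a undefined. 0a->0: no, ba/aaba meet in 0 with "ba" left. Open state 1: 0a->1.
b: 0b undefined. 0b->0: no, bbab/ab meet in 1 with "b" left. 0b->1: no, a/b meet in 1. Open state 2: 0b->2.
aa: 1a undefined. 1a->0: no, ba/aaba meet in 2 with "a" left. 1a->1: ok.
ab: 1b undefined. 1b->0: no, a/aaba meet in 1. 1b->1: no, a/ab meet in 1. 1b->2: no, ba/aaba meet in 2 with "a" left. Open state 3: 1b->3.
ba: 2a undefined. 2a->0: no, bab/b meet in 2. 2a->1: no, bab/ab meet in 3. 2a->2: no, ba/b meet in 2. 2a->3: no, ba/ab meet in 3. Open state 4: 2a->4.
bb: 2b undefined. 2b->0: no, bbab/ab meet in 3. 2b->1: no, a/bb meet in 1. 2b->2: ok.
aba: 3a undefined. 3a->0: ok.
abb: 3b undefined. 3b->0: ok.
baa: 4a undefined. 4a->0: ok.
bab: 4b undefined. 4b->0: no, bbab/aaba meet in 0. 4b->1: ok.
All examples now run through 5 states with every (state, symbol) defined. Accept strings end in {1,4}, Reject strings end in {0,2,3}; accept={1,4}.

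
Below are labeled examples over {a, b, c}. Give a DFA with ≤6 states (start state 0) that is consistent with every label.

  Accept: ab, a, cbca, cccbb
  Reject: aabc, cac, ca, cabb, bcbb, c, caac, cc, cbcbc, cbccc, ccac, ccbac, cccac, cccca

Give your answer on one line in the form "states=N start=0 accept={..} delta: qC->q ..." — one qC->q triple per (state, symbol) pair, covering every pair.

states=3 start=0 accept={0} delta: 0a->0 0b->0 0c->1 1a->1 1b->1 1c->2 2a->0 2b->0 2c->0

State merging on the prefix tree: take the shortest (then alphabetical) example prefix whose next move is undefined and point that move at state 0, else 1, else 2, ...; a target is out if some Accept/Reject pair would then sit in one state with the same input left (inseparable). If every existing state is out, open a new one.
a: 0a undefined. 0a->0: ok.
b: 0b undefined. 0b->0: ok.
c: 0c undefined. 0c->0: no, ab/aabc meet in 0. Open state 1: 0c->1.
ca: 1a undefined. 1a->0: no, ab/ca meet in 0. 1a->1: ok.
cb: 1b undefined. 1b->0: no, ab/cabb meet in 0. 1b->1: ok.
cc: 1c undefined. 1c->0: no, ab/cac meet in 0. 1c->1: no, cbca/aabc meet in 1. Open state 2: 1c->2.
cca: 2a undefined. 2a->0: ok.
ccb: 2b undefined. 2b->0: ok.
ccc: 2c undefined. 2c->0: ok.
All examples now run through 3 states with every (state, symbol) defined. Accept strings end in {0}, Reject strings end in {1,2}; accept={0}.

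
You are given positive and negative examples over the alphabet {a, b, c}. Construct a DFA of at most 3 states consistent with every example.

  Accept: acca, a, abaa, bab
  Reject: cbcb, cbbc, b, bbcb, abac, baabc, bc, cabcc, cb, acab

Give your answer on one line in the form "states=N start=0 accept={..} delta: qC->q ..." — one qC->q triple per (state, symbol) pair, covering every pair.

State merging on the prefix tree: take the shortest (then alphabetical) example prefix whose next move is undefined and point that move at state 0, else 1, else 2, ...; a target is out if some Accept/Reject pair would then sit in one state with the same input left (inseparable). If every existing state is out, open a new one.
a: 0a undefined. 0a->0: ok.
b: 0b undefined. 0b->0: no, a/b meet in 0. Open state 1: 0b->1.
c: 0c undefined. 0c->0: ok.
ba: 1a undefined. 1a->0: no, acca/abac meet in 0. 1a->1: no, abaa/b meet in 1. Open state 2: 1a->2.
bb: 1b undefined. 1b->0: no, acca/cbbc meet in 0. 1b->1: ok.
bc: 1c undefined. 1c->0: no, acca/cbbc meet in 0. 1c->1: ok.
baa: 2a undefined. 2a->0: ok.
bab: 2b undefined. 2b->0: ok.
abac: 2c undefined. 2c->0: no, acca/abac meet in 0. 2c->1: ok.
All examples now run through 3 states with every (state, symbol) defined. Accept strings end in {0}, Reject strings end in {1}; accept={0}.

states=3 start=0 accept={0} delta: 0a->0 0b->1 0c->0 1a->2 1b->1 1c->1 2a->0 2b->0 2c->1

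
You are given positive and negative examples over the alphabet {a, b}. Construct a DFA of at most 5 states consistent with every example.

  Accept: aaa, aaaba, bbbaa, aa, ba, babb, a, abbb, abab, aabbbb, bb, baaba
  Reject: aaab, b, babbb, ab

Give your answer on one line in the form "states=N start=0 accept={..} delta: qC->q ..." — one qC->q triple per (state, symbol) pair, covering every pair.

Grow the machine one transition at a time. Run the examples from 0; the earliest place one falls off (shortest prefix, ties alphabetical) gets sent to the lowest-numbered state that keeps every Accept/Reject pair distinguishable — a pair clashes when both reach the same state with identical unread suffix — and to a fresh state only if none does.
a: 0a undefined. 0a->0: ok.
b: 0b undefined. 0b->0: no, aaa/aaab meet in 0. Open state 1: 0b->1.
ba: 1a undefined. 1a->0: no, abbb/babbb meet in 1 with "bb" left. 1a->1: no, aaaba/aaab meet in 1. Open state 2: 1a->2.
bb: 1b undefined. 1b->0: no, abbb/aaab meet in 1. 1b->1: no, abbb/aaab meet in 1. 1b->2: ok.
baa: 2a undefined. 2a->0: ok.
bab: 2b undefined. 2b->0: no, aaaba/babbb meet in 2. 2b->1: no, abbb/aaab meet in 1. 2b->2: no, aaaba/babbb meet in 2. Open state 3: 2b->3.
babb: 3b undefined. 3b->0: ok.
bbba: 3a undefined. 3a->0: ok.
All examples now run through 4 states with every (state, symbol) defined. Accept strings end in {0,2,3}, Reject strings end in {1}; accept={0,2,3}.

states=4 start=0 accept={0,2,3} delta: 0a->0 0b->1 1a->2 1b->2 2a->0 2b->3 3a->0 3b->0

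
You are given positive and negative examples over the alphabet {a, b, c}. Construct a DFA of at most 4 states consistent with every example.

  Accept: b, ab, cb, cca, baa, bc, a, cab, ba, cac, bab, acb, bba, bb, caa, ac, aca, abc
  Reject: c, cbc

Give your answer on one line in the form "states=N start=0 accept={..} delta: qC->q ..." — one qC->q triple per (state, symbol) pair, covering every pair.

states=3 start=0 accept={0,1} delta: 0a->1 0b->1 0c->2 1a->0 1b->1 1c->0 2a->1 2b->0 2c->0

Grow the machine one transition at a time. Run the examples from 0; the earliest place one falls off (shortest prefix, ties alphabetical) gets sent to the lowest-numbered state that keeps every Accept/Reject pair distinguishable — a pair clashes when both reach the same state with identical unread suffix — and to a fresh state only if none does.
a: 0a undefined. 0a->0: no, ac/c meet in 0 with "c" left. Open state 1: 0a->1.
b: 0b undefined. 0b->0: no, bc/c meet in 0 with "c" left. 0b->1: ok.
c: 0c undefined. 0c->0: no, bc/cbc meet in 1 with "c" left. 0c->1: no, b/c meet in 1. Open state 2: 0c->2.
ab: 1b undefined. 1b->0: no, abc/c meet in 2. 1b->1: ok.
ac: 1c undefined. 1c->0: ok.
ba: 1a undefined. 1a->0: ok.
ca: 2a undefined. 2a->0: no, cac/c meet in 2. 2a->1: ok.
cb: 2b undefined. 2b->0: ok.
cc: 2c undefined. 2c->0: ok.
All examples now run through 3 states with every (state, symbol) defined. Accept strings end in {0,1}, Reject strings end in {2}; accept={0,1}.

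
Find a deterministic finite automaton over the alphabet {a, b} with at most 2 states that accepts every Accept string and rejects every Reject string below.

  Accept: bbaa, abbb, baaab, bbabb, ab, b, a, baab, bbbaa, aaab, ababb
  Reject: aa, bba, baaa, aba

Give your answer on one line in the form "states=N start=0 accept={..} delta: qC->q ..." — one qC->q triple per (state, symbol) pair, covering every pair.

states=2 start=0 accept={1} delta: 0a->1 0b->1 1a->0 1b->1

Grow the machine one transition at a time. Run the examples from 0; the earliest place one falls off (shortest prefix, ties alphabetical) gets sent to the lowest-numbered state that keeps every Accept/Reject pair distinguishable — a pair clashes when both reach the same state with identical unread suffix — and to a fresh state only if none does.
a: 0a undefined. 0a->0: no, a/aa meet in 0. Open state 1: 0a->1.
b: 0b undefined. 0b->0: no, bbaa/aa meet in 1 with "a" left. 0b->1: ok.
aa: 1a undefined. 1a->0: ok.
ab: 1b undefined. 1b->0: no, bbaa/aa meet in 0. 1b->1: ok.
All examples now run through 2 states with every (state, symbol) defined. Accept strings end in {1}, Reject strings end in {0}; accept={1}.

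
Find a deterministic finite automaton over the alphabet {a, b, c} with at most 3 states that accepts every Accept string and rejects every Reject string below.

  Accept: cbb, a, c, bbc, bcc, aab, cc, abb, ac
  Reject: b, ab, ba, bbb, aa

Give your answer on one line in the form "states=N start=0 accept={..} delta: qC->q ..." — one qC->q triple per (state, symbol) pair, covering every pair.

states=3 start=0 accept={0,1} delta: 0a->1 0b->2 0c->0 1a->2 1b->2 1c->0 2a->2 2b->0 2c->0

Grow the machine one transition at a time. Run the examples from 0; the earliest place one falls off (shortest prefix, ties alphabetical) gets sent to the lowest-numbered state that keeps every Accept/Reject pair distinguishable — a pair clashes when both reach the same state with identical unread suffix — and to a fresh state only if none does.
a: 0a undefined. 0a->0: no, a/aa meet in 0. Open state 1: 0a->1.
b: 0b undefined. 0b->0: no, a/ba meet in 1. 0b->1: no, a/b meet in 1. Open state 2: 0b->2.
c: 0c undefined. 0c->0: ok.
aa: 1a undefined. 1a->0: no, c/aa meet in 0. 1a->1: no, a/aa meet in 1. 1a->2: ok.
ab: 1b undefined. 1b->0: no, c/ab meet in 0. 1b->1: no, a/ab meet in 1. 1b->2: ok.
ac: 1c undefined. 1c->0: ok.
ba: 2a undefined. 2a->0: no, c/ba meet in 0. 2a->1: no, a/ba meet in 1. 2a->2: ok.
bb: 2b undefined. 2b->0: ok.
bc: 2c undefined. 2c->0: ok.
All examples now run through 3 states with every (state, symbol) defined. Accept strings end in {0,1}, Reject strings end in {2}; accept={0,1}.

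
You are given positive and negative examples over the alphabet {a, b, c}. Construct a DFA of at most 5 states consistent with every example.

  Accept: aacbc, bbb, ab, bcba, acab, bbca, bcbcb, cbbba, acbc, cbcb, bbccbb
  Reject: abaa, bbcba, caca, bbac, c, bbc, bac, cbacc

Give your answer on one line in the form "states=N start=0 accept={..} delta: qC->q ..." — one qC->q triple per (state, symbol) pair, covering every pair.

Fold the examples into a partial DFA from state 0: repeatedly fix the first undefined (state, symbol) met by the shortest-then-alphabetical prefix, trying targets in increasing order and rejecting any under which an Accept and a Reject string meet in one state with the same remainder; add a state when all current targets are rejected. Accepting states are where Accept strings end.
a: 0a undefined. 0a->0: ok.
b: 0b undefined. 0b->0: no, bbb/abaa meet in 0. Open state 1: 0b->1.
c: 0c undefined. 0c->0: ok.
ba: 1a undefined. 1a->0: ok.
bb: 1b undefined. 1b->0: no, bbca/abaa meet in 0. 1b->1: no, aacbc/bbc meet in 1 with "c" left. Open state 2: 1b->2.
bc: 1c undefined. 1c->0: no, aacbc/abaa meet in 0. 1c->1: ok.
bba: 2a undefined. 2a->0: no, bcba/abaa meet in 0. 2a->1: no, aacbc/bbac meet in 1. 2a->2: ok.
bbb: 2b undefined. 2b->0: no, bbb/abaa meet in 0. 2b->1: no, cbbba/abaa meet in 0. 2b->2: ok.
bbc: 2c undefined. 2c->0: no, bbca/abaa meet in 0. 2c->1: no, aacbc/bbac meet in 1. 2c->2: no, bbb/bbcba meet in 2. Open state 3: 2c->3.
bbca: 3a undefined. 3a->0: no, bbca/abaa meet in 0. 3a->1: ok.
bbcb: 3b undefined. 3b->0: no, bcbcb/abaa meet in 0. 3b->1: ok.
bbcc: 3c undefined. 3c->0: ok.
All examples now run through 4 states with every (state, symbol) defined. Accept strings end in {1,2}, Reject strings end in {0,3}; accept={1,2}.

states=4 start=0 accept={1,2} delta: 0a->0 0b->1 0c->0 1a->0 1b->2 1c->1 2a->2 2b->2 2c->3 3a->1 3b->1 3c->0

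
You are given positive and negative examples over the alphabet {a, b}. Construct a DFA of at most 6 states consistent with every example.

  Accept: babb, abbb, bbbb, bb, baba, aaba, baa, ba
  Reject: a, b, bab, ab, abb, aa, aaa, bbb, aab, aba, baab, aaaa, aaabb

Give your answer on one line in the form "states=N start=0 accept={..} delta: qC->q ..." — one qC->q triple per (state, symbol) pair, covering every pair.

states=4 start=0 accept={3} delta: 0a->1 0b->2 1a->0 1b->0 2a->3 2b->3 3a->3 3b->2

Grow the machine one transition at a time. Run the examples from 0; the earliest place one falls off (shortest prefix, ties alphabetical) gets sent to the lowest-numbered state that keeps every Accept/Reject pair distinguishable — a pair clashes when both reach the same state with identical unread suffix — and to a fresh state only if none does.
a: 0a undefined. 0a->0: no, abbb/bbb meet in 0 with "bbb" left. Open state 1: 0a->1.
b: 0b undefined. 0b->0: no, babb/abb meet in 1 with "bb" left. 0b->1: no, bb/ab meet in 1 with "b" left. Open state 2: 0b->2.
aa: 1a undefined. 1a->0: ok.
ab: 1b undefined. 1b->0: ok.
ba: 2a undefined. 2a->0: no, baba/ab meet in 0. 2a->1: no, babb/b meet in 2. 2a->2: no, babb/bbb meet in 2 with "bb" left. Open state 3: 2a->3.
bb: 2b undefined. 2b->0: no, abbb/ab meet in 0. 2b->1: no, abbb/a meet in 1. 2b->2: no, abbb/b meet in 2. 2b->3: ok.
baa: 3a undefined. 3a->0: no, baa/ab meet in 0. 3a->1: no, baa/a meet in 1. 3a->2: no, abbb/baab meet in 3. 3a->3: ok.
bab: 3b undefined. 3b->0: no, babb/b meet in 2. 3b->1: no, babb/ab meet in 0. 3b->2: ok.
All examples now run through 4 states with every (state, symbol) defined. Accept strings end in {3}, Reject strings end in {0,1,2}; accept={3}.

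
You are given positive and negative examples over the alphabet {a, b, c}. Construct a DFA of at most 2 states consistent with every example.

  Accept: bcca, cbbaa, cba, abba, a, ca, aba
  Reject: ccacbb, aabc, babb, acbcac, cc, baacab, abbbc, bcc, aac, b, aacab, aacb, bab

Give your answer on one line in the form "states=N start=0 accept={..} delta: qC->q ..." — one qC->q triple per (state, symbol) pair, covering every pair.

states=2 start=0 accept={0} delta: 0a->0 0b->1 0c->1 1a->0 1b->1 1c->1

State merging on the prefix tree: take the shortest (then alphabetical) example prefix whose next move is undefined and point that move at state 0, else 1, else 2, ...; a target is out if some Accept/Reject pair would then sit in one state with the same input left (inseparable). If every existing state is out, open a new one.
a: 0a undefined. 0a->0: ok.
b: 0b undefined. 0b->0: no, abba/babb meet in 0. Open state 1: 0b->1.
c: 0c undefined. 0c->0: no, a/cc meet in 0. 0c->1: ok.
ba: 1a undefined. 1a->0: ok.
bc: 1c undefined. 1c->0: no, bcca/aabc meet in 0. 1c->1: ok.
cb: 1b undefined. 1b->0: no, bcca/babb meet in 0. 1b->1: ok.
All examples now run through 2 states with every (state, symbol) defined. Accept strings end in {0}, Reject strings end in {1}; accept={0}.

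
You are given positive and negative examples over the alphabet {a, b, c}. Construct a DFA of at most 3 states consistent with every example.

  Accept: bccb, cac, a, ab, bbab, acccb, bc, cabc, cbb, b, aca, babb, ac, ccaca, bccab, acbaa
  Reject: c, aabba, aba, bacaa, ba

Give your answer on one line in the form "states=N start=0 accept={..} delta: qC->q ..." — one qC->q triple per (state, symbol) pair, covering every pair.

states=3 start=0 accept={1,2} delta: 0a->1 0b->1 0c->0 1a->0 1b->1 1c->2 2a->1 2b->1 2c->0

State merging on the prefix tree: take the shortest (then alphabetical) example prefix whose next move is undefined and point that move at state 0, else 1, else 2, ...; a target is out if some Accept/Reject pair would then sit in one state with the same input left (inseparable). If every existing state is out, open a new one.
a: 0a undefined. 0a->0: no, ac/c meet in 0 with "c" left. Open state 1: 0a->1.
b: 0b undefined. 0b->0: no, a/ba meet in 1. 0b->1: ok.
c: 0c undefined. 0c->0: ok.
aa: 1a undefined. 1a->0: ok.
ab: 1b undefined. 1b->0: no, a/aabba meet in 1. 1b->1: ok.
ac: 1c undefined. 1c->0: no, cac/c meet in 0. 1c->1: no, aca/c meet in 0. Open state 2: 1c->2.
aca: 2a undefined. 2a->0: no, aca/c meet in 0. 2a->1: ok.
acb: 2b undefined. 2b->0: no, acbaa/c meet in 0. 2b->1: ok.
acc: 2c undefined. 2c->0: ok.
All examples now run through 3 states with every (state, symbol) defined. Accept strings end in {1,2}, Reject strings end in {0}; accept={1,2}.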